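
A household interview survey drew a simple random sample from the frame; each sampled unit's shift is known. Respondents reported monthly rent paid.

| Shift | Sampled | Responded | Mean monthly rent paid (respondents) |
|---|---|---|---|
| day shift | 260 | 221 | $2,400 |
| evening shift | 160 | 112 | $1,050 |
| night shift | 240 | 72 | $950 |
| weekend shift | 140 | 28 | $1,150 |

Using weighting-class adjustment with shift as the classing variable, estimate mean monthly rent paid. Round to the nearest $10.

$1,480

Class response rates: day shift 221/260 = 85%, evening shift 112/160 = 70%, night shift 72/240 = 30%, weekend shift 28/140 = 20%.
Inverse-response-rate weighting restores each class to its sampled count, so class totals weight by n_sampled:
  day shift: 260 × 2400 = 624,000
  evening shift: 160 × 1050 = 168,000
  night shift: 240 × 950 = 228,000
  weekend shift: 140 × 1150 = 161,000
Adjusted estimate = 1,181,000 / 800 = 1476.25 → $1,480.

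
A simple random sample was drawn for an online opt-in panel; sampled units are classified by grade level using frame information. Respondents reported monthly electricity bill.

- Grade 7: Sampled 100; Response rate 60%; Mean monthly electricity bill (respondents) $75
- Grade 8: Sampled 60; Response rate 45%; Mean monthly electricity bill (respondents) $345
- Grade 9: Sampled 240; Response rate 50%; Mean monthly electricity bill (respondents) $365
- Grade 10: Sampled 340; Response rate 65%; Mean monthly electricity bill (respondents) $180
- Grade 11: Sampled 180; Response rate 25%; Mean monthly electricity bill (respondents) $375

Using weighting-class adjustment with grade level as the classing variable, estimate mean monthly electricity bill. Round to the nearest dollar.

Inverse-response-rate weighting restores each class to its sampled count, so class totals weight by n_sampled:
  Grade 7: 100 × 75 = 7500
  Grade 8: 60 × 345 = 20,700
  Grade 9: 240 × 365 = 87,600
  Grade 10: 340 × 180 = 61,200
  Grade 11: 180 × 375 = 67,500
Adjusted estimate = 244,500 / 920 = 265.761 → $266.

$266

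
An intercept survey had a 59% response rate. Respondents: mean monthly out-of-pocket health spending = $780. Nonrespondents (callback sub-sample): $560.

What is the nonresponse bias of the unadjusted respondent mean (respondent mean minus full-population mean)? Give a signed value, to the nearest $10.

Nonresponse fraction = 1 − 0.59 = 0.41.
Bias = (nonresponse fraction) × (respondent mean − nonrespondent mean)
     = 0.41 × (780 − 560) = 0.41 × 220 = 90.2.

+$90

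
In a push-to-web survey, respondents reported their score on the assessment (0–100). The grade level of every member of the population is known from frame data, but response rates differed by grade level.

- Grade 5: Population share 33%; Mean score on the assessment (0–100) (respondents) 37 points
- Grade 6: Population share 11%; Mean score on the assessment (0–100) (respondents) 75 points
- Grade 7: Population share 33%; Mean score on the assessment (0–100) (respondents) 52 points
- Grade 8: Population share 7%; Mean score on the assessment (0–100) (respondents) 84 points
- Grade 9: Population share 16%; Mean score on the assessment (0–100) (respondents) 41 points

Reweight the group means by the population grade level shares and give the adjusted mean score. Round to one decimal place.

50.1

Reweight to the known grade level distribution:
  Grade 5: 0.33 × 37 = 12.21
  Grade 6: 0.11 × 75 = 8.25
  Grade 7: 0.33 × 52 = 17.16
  Grade 8: 0.07 × 84 = 5.88
  Grade 9: 0.16 × 41 = 6.56
Post-stratified estimate = 50.06 → 50.1.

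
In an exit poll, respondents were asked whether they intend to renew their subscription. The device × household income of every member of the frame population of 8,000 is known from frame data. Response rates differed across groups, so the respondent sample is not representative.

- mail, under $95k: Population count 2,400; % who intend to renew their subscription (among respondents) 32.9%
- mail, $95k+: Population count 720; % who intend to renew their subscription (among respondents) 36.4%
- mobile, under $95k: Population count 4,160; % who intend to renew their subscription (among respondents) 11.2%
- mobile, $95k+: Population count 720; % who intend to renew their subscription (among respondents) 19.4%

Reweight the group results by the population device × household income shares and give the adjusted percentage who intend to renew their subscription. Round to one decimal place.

Each cell contributes population-share × respondent value:
  mail, under $95k: (2,400/8,000) × 32.9 = 9.87
  mail, $95k+: (720/8,000) × 36.4 = 3.276
  mobile, under $95k: (4,160/8,000) × 11.2 = 5.824
  mobile, $95k+: (720/8,000) × 19.4 = 1.746
Post-stratified estimate = 20.716 → 20.7%.

20.7%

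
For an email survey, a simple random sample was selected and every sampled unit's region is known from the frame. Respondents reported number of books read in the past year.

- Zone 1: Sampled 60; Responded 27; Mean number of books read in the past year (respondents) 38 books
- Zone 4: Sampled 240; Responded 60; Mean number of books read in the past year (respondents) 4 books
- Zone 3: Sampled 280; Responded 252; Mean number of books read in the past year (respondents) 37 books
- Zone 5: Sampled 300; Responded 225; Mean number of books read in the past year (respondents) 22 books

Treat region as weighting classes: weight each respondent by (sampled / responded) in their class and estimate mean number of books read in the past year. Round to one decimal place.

23.0

Class response rates: Zone 1 27/60 = 45%, Zone 4 60/240 = 25%, Zone 3 252/280 = 90%, Zone 5 225/300 = 75%.
Weighting each respondent by the inverse class response rate inflates each class back to its sampled size, so the class weight is n_sampled:
  Zone 1: 60 × 38 = 2280
  Zone 4: 240 × 4 = 960
  Zone 3: 280 × 37 = 10,360
  Zone 5: 300 × 22 = 6600
Adjusted estimate = 20,200 / 880 = 22.9545 → 23.0.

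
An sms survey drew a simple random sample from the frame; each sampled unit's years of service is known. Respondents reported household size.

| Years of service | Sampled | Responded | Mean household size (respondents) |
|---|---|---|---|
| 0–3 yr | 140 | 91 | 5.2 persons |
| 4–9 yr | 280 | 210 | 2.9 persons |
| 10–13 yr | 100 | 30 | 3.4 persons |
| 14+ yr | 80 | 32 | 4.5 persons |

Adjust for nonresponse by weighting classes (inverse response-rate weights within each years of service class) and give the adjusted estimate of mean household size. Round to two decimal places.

3.73

Class response rates: 0–3 yr 91/140 = 65%, 4–9 yr 210/280 = 75%, 10–13 yr 30/100 = 30%, 14+ yr 32/80 = 40%.
Weighting each respondent by the inverse class response rate inflates each class back to its sampled size, so the class weight is n_sampled:
  0–3 yr: 140 × 5.2 = 728
  4–9 yr: 280 × 2.9 = 812
  10–13 yr: 100 × 3.4 = 340
  14+ yr: 80 × 4.5 = 360
Adjusted estimate = 2240 / 600 = 3.73333 → 3.73.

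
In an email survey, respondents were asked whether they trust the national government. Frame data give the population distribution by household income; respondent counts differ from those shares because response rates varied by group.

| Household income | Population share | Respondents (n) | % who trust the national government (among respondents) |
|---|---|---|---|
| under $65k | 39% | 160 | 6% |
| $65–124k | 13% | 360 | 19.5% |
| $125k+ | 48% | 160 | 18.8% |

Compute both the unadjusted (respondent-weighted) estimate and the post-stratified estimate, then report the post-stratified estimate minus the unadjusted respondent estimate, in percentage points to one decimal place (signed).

-2.3 percentage points

Unadjusted (pooled respondent) estimate weights by respondent counts:
  (160/680)×6 + (360/680)×19.5 + (160/680)×18.8 = 16.1588%
Post-stratifying to population shares instead:
  0.39×6 + 0.13×19.5 + 0.48×18.8 = 13.899%
Difference = 13.899 − 16.1588 = -2.2598 pp.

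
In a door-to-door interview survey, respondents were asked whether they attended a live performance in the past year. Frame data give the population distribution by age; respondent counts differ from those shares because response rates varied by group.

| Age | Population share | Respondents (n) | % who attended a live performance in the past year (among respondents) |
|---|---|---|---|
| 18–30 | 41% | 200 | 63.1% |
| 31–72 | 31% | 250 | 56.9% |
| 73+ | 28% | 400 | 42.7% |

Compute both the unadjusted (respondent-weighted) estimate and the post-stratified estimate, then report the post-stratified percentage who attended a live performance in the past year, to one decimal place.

55.5%

Naive respondent-only estimate (weights = respondent counts):
  (200/850)×63.1 + (250/850)×56.9 + (400/850)×42.7 = 51.6765%
Post-stratifying to population shares instead:
  0.41×63.1 + 0.31×56.9 + 0.28×42.7 = 55.466%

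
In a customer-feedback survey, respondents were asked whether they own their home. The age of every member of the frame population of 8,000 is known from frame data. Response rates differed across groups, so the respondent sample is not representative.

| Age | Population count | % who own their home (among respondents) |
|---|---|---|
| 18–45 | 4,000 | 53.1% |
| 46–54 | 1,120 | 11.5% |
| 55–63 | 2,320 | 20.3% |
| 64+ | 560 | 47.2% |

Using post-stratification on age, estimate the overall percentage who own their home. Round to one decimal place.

37.4%

Each cell contributes population-share × respondent value:
  18–45: (4,000/8,000) × 53.1 = 26.55
  46–54: (1,120/8,000) × 11.5 = 1.61
  55–63: (2,320/8,000) × 20.3 = 5.887
  64+: (560/8,000) × 47.2 = 3.304
Post-stratified estimate = 37.351 → 37.4%.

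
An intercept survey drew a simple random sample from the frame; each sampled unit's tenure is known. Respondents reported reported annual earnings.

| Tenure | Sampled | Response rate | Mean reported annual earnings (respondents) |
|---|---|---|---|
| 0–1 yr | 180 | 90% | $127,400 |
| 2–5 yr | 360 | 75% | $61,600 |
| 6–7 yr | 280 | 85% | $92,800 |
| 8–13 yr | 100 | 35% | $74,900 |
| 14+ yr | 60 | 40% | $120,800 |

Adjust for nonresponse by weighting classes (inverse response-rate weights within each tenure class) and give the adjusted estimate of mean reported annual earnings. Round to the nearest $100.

$87,600

Weighting each respondent by the inverse class response rate inflates each class back to its sampled size, so the class weight is n_sampled:
  0–1 yr: 180 × 127,400 = 22,932,000
  2–5 yr: 360 × 61,600 = 22,176,000
  6–7 yr: 280 × 92,800 = 25,984,000
  8–13 yr: 100 × 74,900 = 7,490,000
  14+ yr: 60 × 120,800 = 7,248,000
Adjusted estimate = 85,830,000 / 980 = 87581.6 → $87,600.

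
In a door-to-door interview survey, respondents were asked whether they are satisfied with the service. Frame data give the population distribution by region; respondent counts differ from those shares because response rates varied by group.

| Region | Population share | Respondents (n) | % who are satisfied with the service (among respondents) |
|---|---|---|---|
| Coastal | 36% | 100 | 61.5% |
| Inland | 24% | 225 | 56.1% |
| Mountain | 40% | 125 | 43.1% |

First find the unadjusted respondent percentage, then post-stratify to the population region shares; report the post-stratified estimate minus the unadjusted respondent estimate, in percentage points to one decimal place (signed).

-0.8 percentage points

Naive respondent-only estimate (weights = respondent counts):
  (100/450)×61.5 + (225/450)×56.1 + (125/450)×43.1 = 53.6889%
Post-stratified estimate weights by population shares:
  0.36×61.5 + 0.24×56.1 + 0.4×43.1 = 52.844%
Difference = 52.844 − 53.6889 = -0.8449 pp.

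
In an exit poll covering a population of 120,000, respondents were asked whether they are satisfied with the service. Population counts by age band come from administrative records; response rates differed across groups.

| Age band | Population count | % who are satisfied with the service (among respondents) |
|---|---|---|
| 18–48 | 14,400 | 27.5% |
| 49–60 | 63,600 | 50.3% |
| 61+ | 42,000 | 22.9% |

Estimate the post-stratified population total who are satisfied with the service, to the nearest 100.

Apply each group's respondent rate to its population count:
  18–48: 14,400 × 27.5% = 3960
  49–60: 63,600 × 50.3% = 31990.8
  61+: 42,000 × 22.9% = 9618
Estimated total = 45568.8 → 45,600.

45,600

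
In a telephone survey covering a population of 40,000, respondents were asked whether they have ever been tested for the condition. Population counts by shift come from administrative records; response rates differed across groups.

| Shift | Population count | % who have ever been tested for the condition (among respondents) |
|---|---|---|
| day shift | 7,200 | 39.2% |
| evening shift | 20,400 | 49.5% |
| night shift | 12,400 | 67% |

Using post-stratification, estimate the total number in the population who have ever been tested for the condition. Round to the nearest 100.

Each cell contributes its population count × the respondent rate:
  day shift: 7,200 × 39.2% = 2822.4
  evening shift: 20,400 × 49.5% = 10,098
  night shift: 12,400 × 67% = 8308
Estimated total = 21228.4 → 21,200.

21,200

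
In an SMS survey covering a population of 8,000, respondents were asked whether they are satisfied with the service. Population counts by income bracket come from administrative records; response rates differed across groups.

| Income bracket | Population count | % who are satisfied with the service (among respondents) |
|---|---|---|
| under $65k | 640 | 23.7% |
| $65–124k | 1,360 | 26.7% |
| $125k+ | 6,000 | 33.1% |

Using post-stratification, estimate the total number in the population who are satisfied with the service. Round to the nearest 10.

2,500

Estimated count per cell = population count × respondent percentage:
  under $65k: 640 × 23.7% = 151.68
  $65–124k: 1,360 × 26.7% = 363.12
  $125k+: 6,000 × 33.1% = 1986
Estimated total = 2500.8 → 2,500.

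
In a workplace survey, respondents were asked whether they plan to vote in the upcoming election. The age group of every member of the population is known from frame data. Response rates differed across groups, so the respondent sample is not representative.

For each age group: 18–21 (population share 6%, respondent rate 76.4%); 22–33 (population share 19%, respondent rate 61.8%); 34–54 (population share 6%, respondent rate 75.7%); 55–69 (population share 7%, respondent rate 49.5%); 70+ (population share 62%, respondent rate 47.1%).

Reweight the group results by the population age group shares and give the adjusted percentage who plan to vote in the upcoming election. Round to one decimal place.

Weight each group's respondent value by its population share:
  18–21: 0.06 × 76.4 = 4.584
  22–33: 0.19 × 61.8 = 11.742
  34–54: 0.06 × 75.7 = 4.542
  55–69: 0.07 × 49.5 = 3.465
  70+: 0.62 × 47.1 = 29.202
Post-stratified estimate = 53.535 → 53.5%.

53.5%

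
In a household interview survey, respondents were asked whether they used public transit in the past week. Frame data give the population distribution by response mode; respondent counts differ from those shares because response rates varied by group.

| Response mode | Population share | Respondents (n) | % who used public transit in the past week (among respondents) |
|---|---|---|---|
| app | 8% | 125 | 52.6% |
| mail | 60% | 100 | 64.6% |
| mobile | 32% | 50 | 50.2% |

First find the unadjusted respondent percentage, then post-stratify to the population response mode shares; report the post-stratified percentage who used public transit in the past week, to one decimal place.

Naive respondent-only estimate (weights = respondent counts):
  (125/275)×52.6 + (100/275)×64.6 + (50/275)×50.2 = 56.5273%
Post-stratified estimate weights by population shares:
  0.08×52.6 + 0.6×64.6 + 0.32×50.2 = 59.032%

59.0%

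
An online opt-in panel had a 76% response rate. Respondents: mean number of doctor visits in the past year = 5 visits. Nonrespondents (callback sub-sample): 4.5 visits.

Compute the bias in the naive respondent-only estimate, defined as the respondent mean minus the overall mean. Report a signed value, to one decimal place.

Nonresponse fraction = 1 − 0.76 = 0.24.
Bias = (nonresponse fraction) × (respondent mean − nonrespondent mean)
     = 0.24 × (5 − 4.5) = 0.24 × 0.5 = 0.12.

+0.1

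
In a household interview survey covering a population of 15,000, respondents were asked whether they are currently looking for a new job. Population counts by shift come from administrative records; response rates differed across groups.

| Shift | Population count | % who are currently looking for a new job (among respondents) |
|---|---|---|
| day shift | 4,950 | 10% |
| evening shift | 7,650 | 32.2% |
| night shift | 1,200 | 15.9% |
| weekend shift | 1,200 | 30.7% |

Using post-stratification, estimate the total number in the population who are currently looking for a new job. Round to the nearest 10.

3,520

Estimated count per cell = population count × respondent percentage:
  day shift: 4,950 × 10% = 495
  evening shift: 7,650 × 32.2% = 2463.3
  night shift: 1,200 × 15.9% = 190.8
  weekend shift: 1,200 × 30.7% = 368.4
Estimated total = 3517.5 → 3,520.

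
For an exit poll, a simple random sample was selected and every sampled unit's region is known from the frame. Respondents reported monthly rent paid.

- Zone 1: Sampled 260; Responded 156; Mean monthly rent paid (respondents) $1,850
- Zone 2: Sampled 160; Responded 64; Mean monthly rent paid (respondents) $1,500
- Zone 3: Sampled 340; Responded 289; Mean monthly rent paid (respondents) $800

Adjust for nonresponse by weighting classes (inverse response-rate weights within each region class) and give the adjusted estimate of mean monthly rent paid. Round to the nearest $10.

Response rates by class: Zone 1 156/260 = 60%, Zone 2 64/160 = 40%, Zone 3 289/340 = 85%.
Weighting each respondent by the inverse class response rate inflates each class back to its sampled size, so the class weight is n_sampled:
  Zone 1: 260 × 1850 = 481,000
  Zone 2: 160 × 1500 = 240,000
  Zone 3: 340 × 800 = 272,000
Adjusted estimate = 993,000 / 760 = 1306.58 → $1,310.

$1,310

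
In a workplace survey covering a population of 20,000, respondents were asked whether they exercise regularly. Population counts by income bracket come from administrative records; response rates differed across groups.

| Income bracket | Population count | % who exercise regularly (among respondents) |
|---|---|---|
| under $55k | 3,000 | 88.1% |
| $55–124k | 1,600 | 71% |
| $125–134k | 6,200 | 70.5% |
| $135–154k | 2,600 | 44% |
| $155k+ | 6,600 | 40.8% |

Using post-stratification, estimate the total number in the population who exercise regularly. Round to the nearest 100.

12,000

Estimated count per cell = population count × respondent percentage:
  under $55k: 3,000 × 88.1% = 2643
  $55–124k: 1,600 × 71% = 1136
  $125–134k: 6,200 × 70.5% = 4371
  $135–154k: 2,600 × 44% = 1144
  $155k+: 6,600 × 40.8% = 2692.8
Estimated total = 11986.8 → 12,000.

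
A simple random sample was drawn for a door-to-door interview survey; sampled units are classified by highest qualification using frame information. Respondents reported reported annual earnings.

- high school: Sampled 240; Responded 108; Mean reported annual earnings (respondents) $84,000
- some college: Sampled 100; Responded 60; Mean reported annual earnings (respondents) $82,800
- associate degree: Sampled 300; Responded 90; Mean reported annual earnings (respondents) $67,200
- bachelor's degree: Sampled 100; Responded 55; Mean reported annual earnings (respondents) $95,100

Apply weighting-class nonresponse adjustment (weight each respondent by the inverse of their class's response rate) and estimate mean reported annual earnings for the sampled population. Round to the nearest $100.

$78,500

Class response rates: high school 108/240 = 45%, some college 60/100 = 60%, associate degree 90/300 = 30%, bachelor's degree 55/100 = 55%.
With weight = n_sampled/n_responded per class, the weighted class total is n_sampled:
  high school: 240 × 84,000 = 20,160,000
  some college: 100 × 82,800 = 8,280,000
  associate degree: 300 × 67,200 = 20,160,000
  bachelor's degree: 100 × 95,100 = 9,510,000
Adjusted estimate = 58,110,000 / 740 = 78527 → $78,500.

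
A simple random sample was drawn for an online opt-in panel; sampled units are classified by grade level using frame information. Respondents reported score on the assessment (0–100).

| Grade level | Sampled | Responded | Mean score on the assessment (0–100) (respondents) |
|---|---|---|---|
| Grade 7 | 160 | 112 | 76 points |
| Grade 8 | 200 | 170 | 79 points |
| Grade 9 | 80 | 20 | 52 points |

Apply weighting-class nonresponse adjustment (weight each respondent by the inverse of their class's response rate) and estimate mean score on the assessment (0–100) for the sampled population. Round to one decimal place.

73.0

Response rates by class: Grade 7 112/160 = 70%, Grade 8 170/200 = 85%, Grade 9 20/80 = 25%.
Inverse-response-rate weighting restores each class to its sampled count, so class totals weight by n_sampled:
  Grade 7: 160 × 76 = 12,160
  Grade 8: 200 × 79 = 15,800
  Grade 9: 80 × 52 = 4160
Adjusted estimate = 32,120 / 440 = 73 → 73.0.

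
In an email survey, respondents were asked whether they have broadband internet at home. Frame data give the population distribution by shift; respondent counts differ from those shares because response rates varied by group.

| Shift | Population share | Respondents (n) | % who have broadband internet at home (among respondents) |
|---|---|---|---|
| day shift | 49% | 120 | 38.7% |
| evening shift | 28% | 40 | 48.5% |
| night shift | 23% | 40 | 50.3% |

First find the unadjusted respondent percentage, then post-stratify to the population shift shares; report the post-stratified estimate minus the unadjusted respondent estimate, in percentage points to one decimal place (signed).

Unadjusted (pooled respondent) estimate weights by respondent counts:
  (120/200)×38.7 + (40/200)×48.5 + (40/200)×50.3 = 42.98%
Reweighting by population shift shares:
  0.49×38.7 + 0.28×48.5 + 0.23×50.3 = 44.112%
Difference = 44.112 − 42.98 = 1.132 pp.

+1.1 percentage points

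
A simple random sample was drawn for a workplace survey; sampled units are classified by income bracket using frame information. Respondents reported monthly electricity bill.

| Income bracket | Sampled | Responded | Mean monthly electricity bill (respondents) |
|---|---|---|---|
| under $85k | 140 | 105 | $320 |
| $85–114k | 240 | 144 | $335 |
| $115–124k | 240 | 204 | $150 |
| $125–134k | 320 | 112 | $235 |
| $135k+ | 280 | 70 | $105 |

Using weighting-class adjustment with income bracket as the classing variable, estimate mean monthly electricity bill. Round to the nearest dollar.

$218

Class response rates: under $85k 105/140 = 75%, $85–114k 144/240 = 60%, $115–124k 204/240 = 85%, $125–134k 112/320 = 35%, $135k+ 70/280 = 25%.
With weight = n_sampled/n_responded per class, the weighted class total is n_sampled:
  under $85k: 140 × 320 = 44,800
  $85–114k: 240 × 335 = 80,400
  $115–124k: 240 × 150 = 36,000
  $125–134k: 320 × 235 = 75,200
  $135k+: 280 × 105 = 29,400
Adjusted estimate = 265,800 / 1,220 = 217.869 → $218.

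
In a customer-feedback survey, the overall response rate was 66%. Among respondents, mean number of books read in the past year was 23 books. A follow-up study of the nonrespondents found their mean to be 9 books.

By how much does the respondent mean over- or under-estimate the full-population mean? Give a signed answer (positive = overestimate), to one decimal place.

Nonresponse fraction = 1 − 0.66 = 0.34.
Bias = (nonresponse fraction) × (respondent mean − nonrespondent mean)
     = 0.34 × (23 − 9) = 0.34 × 14 = 4.76.

+4.8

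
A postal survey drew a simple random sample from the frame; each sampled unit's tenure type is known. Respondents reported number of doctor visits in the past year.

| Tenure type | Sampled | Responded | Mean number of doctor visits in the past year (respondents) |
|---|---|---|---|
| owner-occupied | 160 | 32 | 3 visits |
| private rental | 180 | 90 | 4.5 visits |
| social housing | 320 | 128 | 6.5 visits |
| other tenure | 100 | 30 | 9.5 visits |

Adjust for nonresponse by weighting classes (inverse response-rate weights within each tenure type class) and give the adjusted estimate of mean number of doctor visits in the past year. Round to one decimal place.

Response rates by class: owner-occupied 32/160 = 20%, private rental 90/180 = 50%, social housing 128/320 = 40%, other tenure 30/100 = 30%.
Inverse-response-rate weighting restores each class to its sampled count, so class totals weight by n_sampled:
  owner-occupied: 160 × 3 = 480
  private rental: 180 × 4.5 = 810
  social housing: 320 × 6.5 = 2080
  other tenure: 100 × 9.5 = 950
Adjusted estimate = 4320 / 760 = 5.68421 → 5.7.

5.7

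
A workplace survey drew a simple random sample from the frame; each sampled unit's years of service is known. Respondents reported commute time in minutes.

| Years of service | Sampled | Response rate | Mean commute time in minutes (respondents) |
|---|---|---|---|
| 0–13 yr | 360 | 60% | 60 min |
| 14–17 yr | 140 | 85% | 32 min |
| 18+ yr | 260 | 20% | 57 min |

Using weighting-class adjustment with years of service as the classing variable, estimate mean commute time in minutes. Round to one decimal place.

With weight = n_sampled/n_responded per class, the weighted class total is n_sampled:
  0–13 yr: 360 × 60 = 21,600
  14–17 yr: 140 × 32 = 4480
  18+ yr: 260 × 57 = 14,820
Adjusted estimate = 40,900 / 760 = 53.8158 → 53.8.

53.8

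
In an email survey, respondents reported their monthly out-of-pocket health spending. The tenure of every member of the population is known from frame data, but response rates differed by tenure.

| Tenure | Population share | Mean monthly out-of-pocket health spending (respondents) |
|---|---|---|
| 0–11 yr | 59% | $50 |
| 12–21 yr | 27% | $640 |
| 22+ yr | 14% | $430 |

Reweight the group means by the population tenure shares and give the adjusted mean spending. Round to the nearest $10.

$260

Each cell contributes population-share × respondent value:
  0–11 yr: 0.59 × 50 = 29.5
  12–21 yr: 0.27 × 640 = 172.8
  22+ yr: 0.14 × 430 = 60.2
Post-stratified estimate = 262.5 → $260.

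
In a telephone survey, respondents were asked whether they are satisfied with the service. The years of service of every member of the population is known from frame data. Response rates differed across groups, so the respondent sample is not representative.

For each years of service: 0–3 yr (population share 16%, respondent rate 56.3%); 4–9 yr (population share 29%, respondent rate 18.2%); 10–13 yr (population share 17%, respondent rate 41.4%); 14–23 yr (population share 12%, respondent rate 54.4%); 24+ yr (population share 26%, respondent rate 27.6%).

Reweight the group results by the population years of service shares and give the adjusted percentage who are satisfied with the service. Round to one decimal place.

Each cell contributes population-share × respondent value:
  0–3 yr: 0.16 × 56.3 = 9.008
  4–9 yr: 0.29 × 18.2 = 5.278
  10–13 yr: 0.17 × 41.4 = 7.038
  14–23 yr: 0.12 × 54.4 = 6.528
  24+ yr: 0.26 × 27.6 = 7.176
Post-stratified estimate = 35.028 → 35.0%.

35.0%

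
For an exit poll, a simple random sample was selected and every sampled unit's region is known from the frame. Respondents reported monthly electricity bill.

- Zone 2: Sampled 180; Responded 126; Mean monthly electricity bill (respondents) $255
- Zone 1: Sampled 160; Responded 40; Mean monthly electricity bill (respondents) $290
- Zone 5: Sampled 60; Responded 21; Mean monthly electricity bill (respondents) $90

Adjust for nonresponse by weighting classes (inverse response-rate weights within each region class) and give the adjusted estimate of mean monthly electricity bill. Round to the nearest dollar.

$244

Response rates by class: Zone 2 126/180 = 70%, Zone 1 40/160 = 25%, Zone 5 21/60 = 35%.
Weighting each respondent by the inverse class response rate inflates each class back to its sampled size, so the class weight is n_sampled:
  Zone 2: 180 × 255 = 45,900
  Zone 1: 160 × 290 = 46,400
  Zone 5: 60 × 90 = 5400
Adjusted estimate = 97,700 / 400 = 244.25 → $244.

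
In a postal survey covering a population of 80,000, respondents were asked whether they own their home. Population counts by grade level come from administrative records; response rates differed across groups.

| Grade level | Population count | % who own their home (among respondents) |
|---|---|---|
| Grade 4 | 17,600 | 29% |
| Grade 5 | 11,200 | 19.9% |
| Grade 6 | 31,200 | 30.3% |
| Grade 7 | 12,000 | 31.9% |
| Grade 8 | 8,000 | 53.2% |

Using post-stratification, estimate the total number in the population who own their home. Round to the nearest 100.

Each cell contributes its population count × the respondent rate:
  Grade 4: 17,600 × 29% = 5104
  Grade 5: 11,200 × 19.9% = 2228.8
  Grade 6: 31,200 × 30.3% = 9453.6
  Grade 7: 12,000 × 31.9% = 3828
  Grade 8: 8,000 × 53.2% = 4256
Estimated total = 24870.4 → 24,900.

24,900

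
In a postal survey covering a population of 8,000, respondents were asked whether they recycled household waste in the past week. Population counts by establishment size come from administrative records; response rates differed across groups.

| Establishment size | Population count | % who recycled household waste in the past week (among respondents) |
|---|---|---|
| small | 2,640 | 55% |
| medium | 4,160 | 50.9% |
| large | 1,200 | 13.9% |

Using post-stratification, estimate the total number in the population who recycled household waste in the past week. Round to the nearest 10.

Estimated count per cell = population count × respondent percentage:
  small: 2,640 × 55% = 1452
  medium: 4,160 × 50.9% = 2117.44
  large: 1,200 × 13.9% = 166.8
Estimated total = 3736.24 → 3,740.

3,740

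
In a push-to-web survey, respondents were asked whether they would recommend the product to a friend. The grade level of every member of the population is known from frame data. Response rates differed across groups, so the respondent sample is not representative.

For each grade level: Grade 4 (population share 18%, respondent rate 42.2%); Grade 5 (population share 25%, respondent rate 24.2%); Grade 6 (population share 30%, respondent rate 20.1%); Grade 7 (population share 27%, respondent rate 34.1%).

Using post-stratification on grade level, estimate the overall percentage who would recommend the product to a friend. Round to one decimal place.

28.9%

Post-stratification weights by population share, not respondent share:
  Grade 4: 0.18 × 42.2 = 7.596
  Grade 5: 0.25 × 24.2 = 6.05
  Grade 6: 0.3 × 20.1 = 6.03
  Grade 7: 0.27 × 34.1 = 9.207
Post-stratified estimate = 28.883 → 28.9%.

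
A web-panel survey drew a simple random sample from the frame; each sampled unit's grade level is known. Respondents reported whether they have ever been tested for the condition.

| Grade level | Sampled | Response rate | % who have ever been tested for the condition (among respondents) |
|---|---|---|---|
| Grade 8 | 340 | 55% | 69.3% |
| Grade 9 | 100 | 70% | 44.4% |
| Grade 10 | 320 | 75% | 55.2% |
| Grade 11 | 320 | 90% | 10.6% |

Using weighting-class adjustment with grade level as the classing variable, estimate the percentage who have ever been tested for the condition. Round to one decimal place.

45.4%

Inverse-response-rate weighting restores each class to its sampled count, so class totals weight by n_sampled:
  Grade 8: 340 × 69.3 = 23,562
  Grade 9: 100 × 44.4 = 4440
  Grade 10: 320 × 55.2 = 17,664
  Grade 11: 320 × 10.6 = 3392
Adjusted estimate = 49,058 / 1,080 = 45.4241 → 45.4%.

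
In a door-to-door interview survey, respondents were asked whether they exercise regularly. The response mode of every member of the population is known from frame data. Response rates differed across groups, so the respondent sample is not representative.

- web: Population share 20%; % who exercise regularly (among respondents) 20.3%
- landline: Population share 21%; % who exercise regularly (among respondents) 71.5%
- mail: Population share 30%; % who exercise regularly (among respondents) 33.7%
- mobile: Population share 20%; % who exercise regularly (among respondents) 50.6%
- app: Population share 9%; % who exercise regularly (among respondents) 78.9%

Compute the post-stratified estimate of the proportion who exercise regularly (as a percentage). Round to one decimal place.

46.4%

Weight each group's respondent value by its population share:
  web: 0.2 × 20.3 = 4.06
  landline: 0.21 × 71.5 = 15.015
  mail: 0.3 × 33.7 = 10.11
  mobile: 0.2 × 50.6 = 10.12
  app: 0.09 × 78.9 = 7.101
Post-stratified estimate = 46.406 → 46.4%.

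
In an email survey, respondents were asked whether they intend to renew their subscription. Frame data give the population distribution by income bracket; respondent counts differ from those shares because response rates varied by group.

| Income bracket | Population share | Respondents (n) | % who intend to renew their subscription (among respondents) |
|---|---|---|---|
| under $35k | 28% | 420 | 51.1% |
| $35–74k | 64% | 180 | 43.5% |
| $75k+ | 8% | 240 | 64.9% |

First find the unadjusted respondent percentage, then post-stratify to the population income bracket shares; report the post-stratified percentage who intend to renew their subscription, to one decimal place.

Without adjustment, the pooled respondent share is:
  (420/840)×51.1 + (180/840)×43.5 + (240/840)×64.9 = 53.4143%
Reweighting by population income bracket shares:
  0.28×51.1 + 0.64×43.5 + 0.08×64.9 = 47.34%

47.3%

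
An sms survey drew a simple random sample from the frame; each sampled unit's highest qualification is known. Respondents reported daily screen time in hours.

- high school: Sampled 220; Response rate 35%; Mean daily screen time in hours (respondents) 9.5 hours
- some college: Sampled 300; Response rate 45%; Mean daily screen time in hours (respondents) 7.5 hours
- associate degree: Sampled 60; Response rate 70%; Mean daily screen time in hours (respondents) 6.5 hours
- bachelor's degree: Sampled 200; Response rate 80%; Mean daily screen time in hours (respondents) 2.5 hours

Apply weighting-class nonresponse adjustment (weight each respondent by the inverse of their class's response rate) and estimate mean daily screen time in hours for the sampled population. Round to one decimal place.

Inverse-response-rate weighting restores each class to its sampled count, so class totals weight by n_sampled:
  high school: 220 × 9.5 = 2090
  some college: 300 × 7.5 = 2250
  associate degree: 60 × 6.5 = 390
  bachelor's degree: 200 × 2.5 = 500
Adjusted estimate = 5230 / 780 = 6.70513 → 6.7.

6.7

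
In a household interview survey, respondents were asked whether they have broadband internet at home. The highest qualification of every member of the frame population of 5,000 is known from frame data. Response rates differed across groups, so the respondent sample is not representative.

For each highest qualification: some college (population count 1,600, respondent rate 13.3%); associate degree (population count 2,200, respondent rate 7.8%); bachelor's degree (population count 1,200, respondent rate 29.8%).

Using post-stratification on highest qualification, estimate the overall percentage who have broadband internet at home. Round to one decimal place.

Reweight to the known highest qualification distribution:
  some college: (1,600/5,000) × 13.3 = 4.256
  associate degree: (2,200/5,000) × 7.8 = 3.432
  bachelor's degree: (1,200/5,000) × 29.8 = 7.152
Post-stratified estimate = 14.84 → 14.8%.

14.8%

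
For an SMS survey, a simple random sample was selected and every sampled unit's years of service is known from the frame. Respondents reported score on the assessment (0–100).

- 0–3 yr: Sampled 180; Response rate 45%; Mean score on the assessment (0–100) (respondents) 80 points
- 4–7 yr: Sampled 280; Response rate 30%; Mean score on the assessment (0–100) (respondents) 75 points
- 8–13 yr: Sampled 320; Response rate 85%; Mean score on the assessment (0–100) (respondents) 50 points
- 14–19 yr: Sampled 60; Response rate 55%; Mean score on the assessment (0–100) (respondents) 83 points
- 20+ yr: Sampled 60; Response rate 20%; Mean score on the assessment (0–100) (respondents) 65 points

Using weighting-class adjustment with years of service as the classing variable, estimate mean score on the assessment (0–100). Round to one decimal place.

Inverse-response-rate weighting restores each class to its sampled count, so class totals weight by n_sampled:
  0–3 yr: 180 × 80 = 14,400
  4–7 yr: 280 × 75 = 21,000
  8–13 yr: 320 × 50 = 16,000
  14–19 yr: 60 × 83 = 4980
  20+ yr: 60 × 65 = 3900
Adjusted estimate = 60,280 / 900 = 66.9778 → 67.0.

67.0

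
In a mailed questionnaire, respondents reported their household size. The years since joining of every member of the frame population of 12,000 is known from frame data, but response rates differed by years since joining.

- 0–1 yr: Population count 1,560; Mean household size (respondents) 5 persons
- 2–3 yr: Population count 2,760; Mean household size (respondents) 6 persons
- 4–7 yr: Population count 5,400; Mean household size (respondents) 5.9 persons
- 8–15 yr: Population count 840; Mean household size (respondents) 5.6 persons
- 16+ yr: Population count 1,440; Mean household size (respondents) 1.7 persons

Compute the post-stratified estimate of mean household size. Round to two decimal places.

Weight each group's respondent value by its population share:
  0–1 yr: (1,560/12,000) × 5 = 0.65
  2–3 yr: (2,760/12,000) × 6 = 1.38
  4–7 yr: (5,400/12,000) × 5.9 = 2.655
  8–15 yr: (840/12,000) × 5.6 = 0.392
  16+ yr: (1,440/12,000) × 1.7 = 0.204
Post-stratified estimate = 5.281 → 5.28.

5.28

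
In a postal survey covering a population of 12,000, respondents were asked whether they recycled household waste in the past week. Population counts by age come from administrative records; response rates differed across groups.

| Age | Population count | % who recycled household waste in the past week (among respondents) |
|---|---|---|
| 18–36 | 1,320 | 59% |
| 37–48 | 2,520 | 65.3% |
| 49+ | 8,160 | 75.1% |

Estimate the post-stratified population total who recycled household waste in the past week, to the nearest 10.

Each cell contributes its population count × the respondent rate:
  18–36: 1,320 × 59% = 778.8
  37–48: 2,520 × 65.3% = 1645.56
  49+: 8,160 × 75.1% = 6128.16
Estimated total = 8552.52 → 8,550.

8,550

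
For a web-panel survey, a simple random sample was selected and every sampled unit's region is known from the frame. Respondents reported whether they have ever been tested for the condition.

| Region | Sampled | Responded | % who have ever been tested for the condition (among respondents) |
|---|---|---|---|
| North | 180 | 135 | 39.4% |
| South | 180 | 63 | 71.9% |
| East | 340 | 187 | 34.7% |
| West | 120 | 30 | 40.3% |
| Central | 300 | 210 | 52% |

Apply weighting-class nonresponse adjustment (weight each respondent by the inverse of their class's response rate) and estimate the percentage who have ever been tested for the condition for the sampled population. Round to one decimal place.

46.7%

Response rates by class: North 135/180 = 75%, South 63/180 = 35%, East 187/340 = 55%, West 30/120 = 25%, Central 210/300 = 70%.
Inverse-response-rate weighting restores each class to its sampled count, so class totals weight by n_sampled:
  North: 180 × 39.4 = 7092
  South: 180 × 71.9 = 12942
  East: 340 × 34.7 = 11798
  West: 120 × 40.3 = 4836
  Central: 300 × 52 = 15,600
Adjusted estimate = 52,268 / 1,120 = 46.6679 → 46.7%.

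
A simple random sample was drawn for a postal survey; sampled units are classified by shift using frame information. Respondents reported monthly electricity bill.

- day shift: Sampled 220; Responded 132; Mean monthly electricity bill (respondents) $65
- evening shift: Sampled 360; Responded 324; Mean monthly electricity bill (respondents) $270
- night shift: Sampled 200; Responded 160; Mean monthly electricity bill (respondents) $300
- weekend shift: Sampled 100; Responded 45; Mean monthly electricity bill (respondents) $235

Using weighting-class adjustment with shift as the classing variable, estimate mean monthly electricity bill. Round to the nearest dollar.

$222

Class response rates: day shift 132/220 = 60%, evening shift 324/360 = 90%, night shift 160/200 = 80%, weekend shift 45/100 = 45%.
With weight = n_sampled/n_responded per class, the weighted class total is n_sampled:
  day shift: 220 × 65 = 14,300
  evening shift: 360 × 270 = 97,200
  night shift: 200 × 300 = 60,000
  weekend shift: 100 × 235 = 23,500
Adjusted estimate = 195,000 / 880 = 221.591 → $222.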